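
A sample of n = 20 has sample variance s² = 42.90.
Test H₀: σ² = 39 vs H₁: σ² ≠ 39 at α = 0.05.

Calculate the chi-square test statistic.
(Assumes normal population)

df = n - 1 = 19
χ² = (n-1)s²/σ₀² = 19×42.90/39 = 20.9000
Critical values: χ²_{0.975,19} = 8.907, χ²_{0.025,19} = 32.852
Rejection region: χ² < 8.907 or χ² > 32.852
Decision: fail to reject H₀

Answer: χ² = 20.9000, fail to reject H₀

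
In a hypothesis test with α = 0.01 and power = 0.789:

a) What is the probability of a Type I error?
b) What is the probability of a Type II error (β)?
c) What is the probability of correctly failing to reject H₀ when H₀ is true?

a) Type I error probability = α = 0.01
b) Power = P(reject H₀ | H₁ true) = 1 - β = 0.789, so Type II error probability = β = 1 - Power = 0.211
c) P(fail to reject H₀ | H₀ true) = 1 - α = 0.99

Answer: a) 0.01, b) 0.211, c) 0.99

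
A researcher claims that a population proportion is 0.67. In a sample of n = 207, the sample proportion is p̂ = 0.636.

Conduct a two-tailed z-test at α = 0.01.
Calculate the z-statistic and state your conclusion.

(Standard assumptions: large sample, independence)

H₀: p = 0.67, H₁: p ≠ 0.67
Standard error: SE = √(p₀(1-p₀)/n) = √(0.67×0.33/207) = 0.032682
z-statistic: z = (p̂ - p₀)/SE = (0.636 - 0.67)/0.032682 = -1.0403
Critical value: z_0.005 = ±2.576
p-value = 0.2982
Decision: fail to reject H₀ at α = 0.01

Answer: z = -1.0403, fail to reject H₀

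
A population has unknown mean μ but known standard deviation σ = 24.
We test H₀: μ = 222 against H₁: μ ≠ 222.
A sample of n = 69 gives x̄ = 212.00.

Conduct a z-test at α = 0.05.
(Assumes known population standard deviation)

Answer: z = -3.4610, reject H₀

Derivation:
Standard error: SE = σ/√n = 24/√69 = 2.8893
z-statistic: z = (x̄ - μ₀)/SE = (212.00 - 222)/2.8893 = -3.4610
Critical value: ±1.960
p-value = 0.0005
Decision: reject H₀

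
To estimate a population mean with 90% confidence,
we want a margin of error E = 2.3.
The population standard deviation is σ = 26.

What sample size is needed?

Answer: n = 346

Derivation:
z_0.05 = 1.645
n = (z×σ/E)² = (1.645×26/2.3)²
n = 345.7983
Round up: n = 346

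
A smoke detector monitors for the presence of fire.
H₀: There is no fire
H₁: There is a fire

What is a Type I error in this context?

Type I error: rejecting H₀ when it is actually true (false positive).
Type II error: failing to reject H₀ when H₁ is actually true (false negative).

Answer: The alarm sounds when there is no fire (false alarm)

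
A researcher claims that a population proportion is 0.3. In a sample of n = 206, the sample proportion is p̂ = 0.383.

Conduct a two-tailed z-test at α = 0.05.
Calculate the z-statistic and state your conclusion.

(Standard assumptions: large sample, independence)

Answer: z = 2.5996, reject H₀

Derivation:
H₀: p = 0.3, H₁: p ≠ 0.3
Standard error: SE = √(p₀(1-p₀)/n) = √(0.3×0.7/206) = 0.031928
z-statistic: z = (p̂ - p₀)/SE = (0.383 - 0.3)/0.031928 = 2.5996
Critical value: z_0.025 = ±1.960
p-value = 0.0093
Decision: reject H₀ at α = 0.05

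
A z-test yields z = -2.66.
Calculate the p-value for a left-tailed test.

For z = -2.66:
p = P(Z < -2.66) = Φ(-2.66) = 0.0039

Answer: p-value ≈ 0.0039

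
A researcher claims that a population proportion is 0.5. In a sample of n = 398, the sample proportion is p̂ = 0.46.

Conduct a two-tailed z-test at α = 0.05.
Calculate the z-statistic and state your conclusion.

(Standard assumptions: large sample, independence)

Answer: z = -1.5960, fail to reject H₀

Derivation:
H₀: p = 0.5, H₁: p ≠ 0.5
Standard error: SE = √(p₀(1-p₀)/n) = √(0.5×0.5/398) = 0.025063
z-statistic: z = (p̂ - p₀)/SE = (0.46 - 0.5)/0.025063 = -1.5960
Critical value: z_0.025 = ±1.960
p-value = 0.1105
Decision: fail to reject H₀ at α = 0.05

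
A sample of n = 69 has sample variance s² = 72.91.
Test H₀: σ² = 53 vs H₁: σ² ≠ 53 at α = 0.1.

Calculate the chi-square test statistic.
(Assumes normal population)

df = n - 1 = 68
χ² = (n-1)s²/σ₀² = 68×72.91/53 = 93.5449
Critical values: χ²_{0.95,68} = 50.020, χ²_{0.05,68} = 88.250
Rejection region: χ² < 50.020 or χ² > 88.250
Decision: reject H₀

Answer: χ² = 93.5449, reject H₀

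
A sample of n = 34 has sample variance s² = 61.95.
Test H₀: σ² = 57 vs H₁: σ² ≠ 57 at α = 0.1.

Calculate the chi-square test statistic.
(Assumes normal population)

df = n - 1 = 33
χ² = (n-1)s²/σ₀² = 33×61.95/57 = 35.8658
Critical values: χ²_{0.95,33} = 20.867, χ²_{0.05,33} = 47.400
Rejection region: χ² < 20.867 or χ² > 47.400
Decision: fail to reject H₀

Answer: χ² = 35.8658, fail to reject H₀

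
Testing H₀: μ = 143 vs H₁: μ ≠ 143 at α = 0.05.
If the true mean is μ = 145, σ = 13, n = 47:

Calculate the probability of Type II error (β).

SE = σ/√n = 13/√47 = 1.8962
Critical values: μ₀ ± z_0.025×SE = 143 ± 1.960×1.8962
Acceptance region: (139.2834, 146.7166)
Under H₁ (μ = 145): z_high = (146.7166 - 145)/1.8962 = 0.9053, z_low = (139.2834 - 145)/1.8962 = -3.0148
β = P(not reject | H₁) = Φ(0.9053) - Φ(-3.0148) ≈ 0.8161

Answer: β ≈ 0.8161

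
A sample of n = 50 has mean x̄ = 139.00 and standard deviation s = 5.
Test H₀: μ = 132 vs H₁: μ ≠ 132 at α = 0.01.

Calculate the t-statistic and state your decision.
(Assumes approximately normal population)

df = n - 1 = 49
SE = s/√n = 5/√50 = 0.7071
t = (x̄ - μ₀)/SE = (139.00 - 132)/0.7071 = 9.8996
Critical value: t_{0.005,49} = ±2.680
p-value < 0.0001
Decision: reject H₀

Answer: t = 9.8996, reject H₀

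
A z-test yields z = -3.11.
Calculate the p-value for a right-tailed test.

Answer: p-value ≈ 0.9991

Derivation:
For z = -3.11:
p = P(Z > -3.11) = 1 - Φ(-3.11) = 0.9991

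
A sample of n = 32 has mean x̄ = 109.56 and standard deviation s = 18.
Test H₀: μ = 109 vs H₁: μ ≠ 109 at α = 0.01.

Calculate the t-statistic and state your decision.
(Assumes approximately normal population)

df = n - 1 = 31
SE = s/√n = 18/√32 = 3.1820
t = (x̄ - μ₀)/SE = (109.56 - 109)/3.1820 = 0.1760
Critical value: t_{0.005,31} = ±2.744
p-value ≈ 0.8614
Decision: fail to reject H₀

Answer: t = 0.1760, fail to reject H₀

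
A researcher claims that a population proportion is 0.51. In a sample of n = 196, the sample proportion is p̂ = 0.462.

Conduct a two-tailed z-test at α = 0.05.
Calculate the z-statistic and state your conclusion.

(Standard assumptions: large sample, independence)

Answer: z = -1.3443, fail to reject H₀

Derivation:
H₀: p = 0.51, H₁: p ≠ 0.51
Standard error: SE = √(p₀(1-p₀)/n) = √(0.51×0.49/196) = 0.035707
z-statistic: z = (p̂ - p₀)/SE = (0.462 - 0.51)/0.035707 = -1.3443
Critical value: z_0.025 = ±1.960
p-value = 0.1789
Decision: fail to reject H₀ at α = 0.05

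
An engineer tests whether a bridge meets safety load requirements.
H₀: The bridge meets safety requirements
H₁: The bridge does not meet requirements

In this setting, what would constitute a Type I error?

Answer: Unnecessarily closing a safe bridge for repairs

Derivation:
A Type I error (probability α) occurs when we reject a true H₀.
A Type II error (probability β) occurs when we fail to reject a false H₀.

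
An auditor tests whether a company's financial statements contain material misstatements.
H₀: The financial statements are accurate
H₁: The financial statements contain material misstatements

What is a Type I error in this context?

Type I error: rejecting H₀ when it is actually true (false positive).
Type II error: failing to reject H₀ when H₁ is actually true (false negative).

Answer: Concluding the statements are misstated when they are actually accurate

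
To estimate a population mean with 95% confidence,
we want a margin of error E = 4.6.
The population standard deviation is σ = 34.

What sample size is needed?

Answer: n = 210

Derivation:
z_0.025 = 1.960
n = (z×σ/E)² = (1.960×34/4.6)²
n = 209.8719
Round up: n = 210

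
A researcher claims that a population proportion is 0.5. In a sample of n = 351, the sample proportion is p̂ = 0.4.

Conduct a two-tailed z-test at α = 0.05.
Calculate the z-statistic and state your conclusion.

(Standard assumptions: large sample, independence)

H₀: p = 0.5, H₁: p ≠ 0.5
Standard error: SE = √(p₀(1-p₀)/n) = √(0.5×0.5/351) = 0.026688
z-statistic: z = (p̂ - p₀)/SE = (0.4 - 0.5)/0.026688 = -3.7470
Critical value: z_0.025 = ±1.960
p-value = 0.0002
Decision: reject H₀ at α = 0.05

Answer: z = -3.7470, reject H₀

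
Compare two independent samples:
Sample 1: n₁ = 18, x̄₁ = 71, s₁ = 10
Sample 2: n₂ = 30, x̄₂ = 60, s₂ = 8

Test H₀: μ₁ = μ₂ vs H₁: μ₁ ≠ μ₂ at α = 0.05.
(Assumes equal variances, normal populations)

Pooled variance: s²_p = [17×10² + 29×8²]/(46) = 77.3043
s_p = 8.7923
SE = s_p×√(1/n₁ + 1/n₂) = 8.7923×√(1/18 + 1/30) = 2.6214
t = (x̄₁ - x̄₂)/SE = (71 - 60)/2.6214 = 4.1962
df = 46, t-critical = ±2.013
Decision: reject H₀

Answer: t = 4.1962, reject H₀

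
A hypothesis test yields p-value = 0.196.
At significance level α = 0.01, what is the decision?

Compare p-value to α:
0.196 ≥ 0.01
Decision: fail to reject H₀

Answer: fail to reject H₀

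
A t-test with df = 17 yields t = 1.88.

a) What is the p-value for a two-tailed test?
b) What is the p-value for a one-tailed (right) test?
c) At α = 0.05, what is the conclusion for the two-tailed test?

Answer: a) 0.0774, b) 0.0387, c) fail to reject H₀

Derivation:
Using t-distribution with df = 17:
a) Two-tailed: p = 2×P(T > 1.88) = 0.0774
b) One-tailed: p = P(T > 1.88) = 0.0387
c) 0.0774 ≥ 0.05, fail to reject H₀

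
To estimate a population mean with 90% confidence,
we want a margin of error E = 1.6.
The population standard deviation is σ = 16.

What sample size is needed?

z_0.05 = 1.645
n = (z×σ/E)² = (1.645×16/1.6)²
n = 270.6025
Round up: n = 271

Answer: n = 271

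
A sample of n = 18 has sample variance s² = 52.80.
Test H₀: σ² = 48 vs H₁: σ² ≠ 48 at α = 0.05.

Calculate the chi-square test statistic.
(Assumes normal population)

Answer: χ² = 18.7000, fail to reject H₀

Derivation:
df = n - 1 = 17
χ² = (n-1)s²/σ₀² = 17×52.80/48 = 18.7000
Critical values: χ²_{0.975,17} = 7.564, χ²_{0.025,17} = 30.191
Rejection region: χ² < 7.564 or χ² > 30.191
Decision: fail to reject H₀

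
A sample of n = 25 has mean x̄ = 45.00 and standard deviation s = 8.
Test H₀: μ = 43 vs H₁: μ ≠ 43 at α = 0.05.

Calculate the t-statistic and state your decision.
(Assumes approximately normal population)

Answer: t = 1.2500, fail to reject H₀

Derivation:
df = n - 1 = 24
SE = s/√n = 8/√25 = 1.6000
t = (x̄ - μ₀)/SE = (45.00 - 43)/1.6000 = 1.2500
Critical value: t_{0.025,24} = ±2.064
p-value ≈ 0.2234
Decision: fail to reject H₀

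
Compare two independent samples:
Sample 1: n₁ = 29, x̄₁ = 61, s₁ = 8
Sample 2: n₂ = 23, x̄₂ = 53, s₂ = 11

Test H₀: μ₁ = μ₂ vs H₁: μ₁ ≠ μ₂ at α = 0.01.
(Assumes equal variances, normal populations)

Pooled variance: s²_p = [28×8² + 22×11²]/(50) = 89.0800
s_p = 9.4382
SE = s_p×√(1/n₁ + 1/n₂) = 9.4382×√(1/29 + 1/23) = 2.6353
t = (x̄₁ - x̄₂)/SE = (61 - 53)/2.6353 = 3.0357
df = 50, t-critical = ±2.678
Decision: reject H₀

Answer: t = 3.0357, reject H₀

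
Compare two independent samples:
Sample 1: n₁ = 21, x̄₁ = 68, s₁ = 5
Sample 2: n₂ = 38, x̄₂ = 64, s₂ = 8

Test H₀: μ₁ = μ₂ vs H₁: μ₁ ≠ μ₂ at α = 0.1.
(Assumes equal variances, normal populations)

Answer: t = 2.0738, reject H₀

Derivation:
Pooled variance: s²_p = [20×5² + 37×8²]/(57) = 50.3158
s_p = 7.0934
SE = s_p×√(1/n₁ + 1/n₂) = 7.0934×√(1/21 + 1/38) = 1.9288
t = (x̄₁ - x̄₂)/SE = (68 - 64)/1.9288 = 2.0738
df = 57, t-critical = ±1.672
Decision: reject H₀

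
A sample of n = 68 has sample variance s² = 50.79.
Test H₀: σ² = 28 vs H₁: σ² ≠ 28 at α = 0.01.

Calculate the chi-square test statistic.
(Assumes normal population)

Answer: χ² = 121.5332, reject H₀

Derivation:
df = n - 1 = 67
χ² = (n-1)s²/σ₀² = 67×50.79/28 = 121.5332
Critical values: χ²_{0.995,67} = 40.935, χ²_{0.005,67} = 100.554
Rejection region: χ² < 40.935 or χ² > 100.554
Decision: reject H₀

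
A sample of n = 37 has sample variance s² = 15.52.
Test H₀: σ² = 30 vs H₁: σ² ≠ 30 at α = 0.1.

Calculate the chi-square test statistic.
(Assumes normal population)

df = n - 1 = 36
χ² = (n-1)s²/σ₀² = 36×15.52/30 = 18.6240
Critical values: χ²_{0.95,36} = 23.269, χ²_{0.05,36} = 50.998
Rejection region: χ² < 23.269 or χ² > 50.998
Decision: reject H₀

Answer: χ² = 18.6240, reject H₀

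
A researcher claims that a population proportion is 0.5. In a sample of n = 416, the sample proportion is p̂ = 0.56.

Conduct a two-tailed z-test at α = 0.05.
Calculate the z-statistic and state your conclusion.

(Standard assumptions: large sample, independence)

H₀: p = 0.5, H₁: p ≠ 0.5
Standard error: SE = √(p₀(1-p₀)/n) = √(0.5×0.5/416) = 0.024515
z-statistic: z = (p̂ - p₀)/SE = (0.56 - 0.5)/0.024515 = 2.4475
Critical value: z_0.025 = ±1.960
p-value = 0.0144
Decision: reject H₀ at α = 0.05

Answer: z = 2.4475, reject H₀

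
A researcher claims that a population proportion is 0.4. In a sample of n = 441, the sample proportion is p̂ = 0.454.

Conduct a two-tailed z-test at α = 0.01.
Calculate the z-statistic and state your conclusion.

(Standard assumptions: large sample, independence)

Answer: z = 2.3148, fail to reject H₀

Derivation:
H₀: p = 0.4, H₁: p ≠ 0.4
Standard error: SE = √(p₀(1-p₀)/n) = √(0.4×0.6/441) = 0.023328
z-statistic: z = (p̂ - p₀)/SE = (0.454 - 0.4)/0.023328 = 2.3148
Critical value: z_0.005 = ±2.576
p-value = 0.0206
Decision: fail to reject H₀ at α = 0.01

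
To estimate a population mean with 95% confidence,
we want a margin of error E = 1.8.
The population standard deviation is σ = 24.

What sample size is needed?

Answer: n = 683

Derivation:
z_0.025 = 1.960
n = (z×σ/E)² = (1.960×24/1.8)²
n = 682.9511
Round up: n = 683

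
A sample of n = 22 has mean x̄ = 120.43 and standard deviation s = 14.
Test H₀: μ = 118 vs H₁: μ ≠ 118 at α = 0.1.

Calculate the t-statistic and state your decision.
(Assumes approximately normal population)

df = n - 1 = 21
SE = s/√n = 14/√22 = 2.9848
t = (x̄ - μ₀)/SE = (120.43 - 118)/2.9848 = 0.8141
Critical value: t_{0.05,21} = ±1.721
p-value ≈ 0.4247
Decision: fail to reject H₀

Answer: t = 0.8141, fail to reject H₀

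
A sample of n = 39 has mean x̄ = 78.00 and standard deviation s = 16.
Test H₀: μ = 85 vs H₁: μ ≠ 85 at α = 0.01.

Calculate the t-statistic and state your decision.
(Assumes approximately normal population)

Answer: t = -2.7321, reject H₀

Derivation:
df = n - 1 = 38
SE = s/√n = 16/√39 = 2.5621
t = (x̄ - μ₀)/SE = (78.00 - 85)/2.5621 = -2.7321
Critical value: t_{0.005,38} = ±2.712
p-value ≈ 0.0095
Decision: reject H₀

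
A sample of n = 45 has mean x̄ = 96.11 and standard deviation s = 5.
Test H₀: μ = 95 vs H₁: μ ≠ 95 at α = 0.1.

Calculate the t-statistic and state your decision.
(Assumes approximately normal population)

Answer: t = 1.4891, fail to reject H₀

Derivation:
df = n - 1 = 44
SE = s/√n = 5/√45 = 0.7454
t = (x̄ - μ₀)/SE = (96.11 - 95)/0.7454 = 1.4891
Critical value: t_{0.05,44} = ±1.680
p-value ≈ 0.1436
Decision: fail to reject H₀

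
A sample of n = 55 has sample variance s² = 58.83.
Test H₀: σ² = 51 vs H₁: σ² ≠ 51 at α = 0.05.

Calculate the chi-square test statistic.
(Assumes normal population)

Answer: χ² = 62.2906, fail to reject H₀

Derivation:
df = n - 1 = 54
χ² = (n-1)s²/σ₀² = 54×58.83/51 = 62.2906
Critical values: χ²_{0.975,54} = 35.586, χ²_{0.025,54} = 76.192
Rejection region: χ² < 35.586 or χ² > 76.192
Decision: fail to reject H₀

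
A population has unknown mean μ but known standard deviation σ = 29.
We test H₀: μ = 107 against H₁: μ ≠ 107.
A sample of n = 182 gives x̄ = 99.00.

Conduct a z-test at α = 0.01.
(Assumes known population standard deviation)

Standard error: SE = σ/√n = 29/√182 = 2.1496
z-statistic: z = (x̄ - μ₀)/SE = (99.00 - 107)/2.1496 = -3.7216
Critical value: ±2.576
p-value = 0.0002
Decision: reject H₀

Answer: z = -3.7216, reject H₀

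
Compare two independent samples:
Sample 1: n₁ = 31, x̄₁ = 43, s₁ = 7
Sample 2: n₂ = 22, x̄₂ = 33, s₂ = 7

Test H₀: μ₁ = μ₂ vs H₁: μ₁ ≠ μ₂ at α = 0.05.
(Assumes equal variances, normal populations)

Answer: t = 5.1245, reject H₀

Derivation:
Pooled variance: s²_p = [30×7² + 21×7²]/(51) = 49.0000
s_p = 7.0000
SE = s_p×√(1/n₁ + 1/n₂) = 7.0000×√(1/31 + 1/22) = 1.9514
t = (x̄₁ - x̄₂)/SE = (43 - 33)/1.9514 = 5.1245
df = 51, t-critical = ±2.008
Decision: reject H₀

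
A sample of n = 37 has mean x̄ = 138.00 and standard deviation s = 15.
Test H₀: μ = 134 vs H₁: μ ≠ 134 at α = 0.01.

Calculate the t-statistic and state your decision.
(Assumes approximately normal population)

Answer: t = 1.6221, fail to reject H₀

Derivation:
df = n - 1 = 36
SE = s/√n = 15/√37 = 2.4660
t = (x̄ - μ₀)/SE = (138.00 - 134)/2.4660 = 1.6221
Critical value: t_{0.005,36} = ±2.719
p-value ≈ 0.1135
Decision: fail to reject H₀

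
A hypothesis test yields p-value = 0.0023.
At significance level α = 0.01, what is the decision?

Compare p-value to α:
0.0023 < 0.01
Decision: reject H₀

Answer: reject H₀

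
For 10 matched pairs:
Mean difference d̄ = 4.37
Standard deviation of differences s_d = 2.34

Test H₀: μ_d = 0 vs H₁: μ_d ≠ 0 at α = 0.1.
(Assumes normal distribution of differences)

df = n - 1 = 9
SE = s_d/√n = 2.34/√10 = 0.7400
t = d̄/SE = 4.37/0.7400 = 5.9054
Critical value: t_{0.05,9} = ±1.833
p-value ≈ 0.0002
Decision: reject H₀

Answer: t = 5.9054, reject H₀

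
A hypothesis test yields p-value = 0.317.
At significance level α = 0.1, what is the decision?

Compare p-value to α:
0.317 ≥ 0.1
Decision: fail to reject H₀

Answer: fail to reject H₀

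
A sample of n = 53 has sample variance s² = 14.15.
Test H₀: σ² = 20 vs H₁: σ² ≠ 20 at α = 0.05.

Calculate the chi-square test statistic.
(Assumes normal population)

Answer: χ² = 36.7900, fail to reject H₀

Derivation:
df = n - 1 = 52
χ² = (n-1)s²/σ₀² = 52×14.15/20 = 36.7900
Critical values: χ²_{0.975,52} = 33.968, χ²_{0.025,52} = 73.810
Rejection region: χ² < 33.968 or χ² > 73.810
Decision: fail to reject H₀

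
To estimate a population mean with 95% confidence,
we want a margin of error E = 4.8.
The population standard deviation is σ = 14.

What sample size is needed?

Answer: n = 33

Derivation:
z_0.025 = 1.960
n = (z×σ/E)² = (1.960×14/4.8)²
n = 32.6803
Round up: n = 33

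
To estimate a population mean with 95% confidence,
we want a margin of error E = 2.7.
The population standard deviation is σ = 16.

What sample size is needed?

z_0.025 = 1.960
n = (z×σ/E)² = (1.960×16/2.7)²
n = 134.9039
Round up: n = 135

Answer: n = 135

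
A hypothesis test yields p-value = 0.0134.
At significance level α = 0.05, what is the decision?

Compare p-value to α:
0.0134 < 0.05
Decision: reject H₀

Answer: reject H₀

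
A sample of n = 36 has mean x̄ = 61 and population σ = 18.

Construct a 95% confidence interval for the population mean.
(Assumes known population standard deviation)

Answer: (55.1200, 66.8800)

Derivation:
Confidence level: 95%, α = 0.05
z_0.025 = 1.960
SE = σ/√n = 18/√36 = 3.0000
Margin of error = 1.960 × 3.0000 = 5.8800
CI: x̄ ± margin = 61 ± 5.8800
CI: (55.1200, 66.8800)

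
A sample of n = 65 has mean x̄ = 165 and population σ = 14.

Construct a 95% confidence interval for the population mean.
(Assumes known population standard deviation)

Confidence level: 95%, α = 0.05
z_0.025 = 1.960
SE = σ/√n = 14/√65 = 1.7365
Margin of error = 1.960 × 1.7365 = 3.4035
CI: x̄ ± margin = 165 ± 3.4035
CI: (161.5965, 168.4035)

Answer: (161.5965, 168.4035)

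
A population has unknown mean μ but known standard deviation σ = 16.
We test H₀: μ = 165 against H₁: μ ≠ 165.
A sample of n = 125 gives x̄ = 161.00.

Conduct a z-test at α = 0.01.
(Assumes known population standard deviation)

Standard error: SE = σ/√n = 16/√125 = 1.4311
z-statistic: z = (x̄ - μ₀)/SE = (161.00 - 165)/1.4311 = -2.7951
Critical value: ±2.576
p-value = 0.0052
Decision: reject H₀

Answer: z = -2.7951, reject H₀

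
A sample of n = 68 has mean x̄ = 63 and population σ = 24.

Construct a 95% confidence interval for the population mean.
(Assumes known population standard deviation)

Answer: (57.2956, 68.7044)

Derivation:
Confidence level: 95%, α = 0.05
z_0.025 = 1.960
SE = σ/√n = 24/√68 = 2.9104
Margin of error = 1.960 × 2.9104 = 5.7044
CI: x̄ ± margin = 63 ± 5.7044
CI: (57.2956, 68.7044)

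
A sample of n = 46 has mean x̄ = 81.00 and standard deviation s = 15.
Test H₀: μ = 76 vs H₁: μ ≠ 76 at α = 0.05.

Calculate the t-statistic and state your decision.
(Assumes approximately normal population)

df = n - 1 = 45
SE = s/√n = 15/√46 = 2.2116
t = (x̄ - μ₀)/SE = (81.00 - 76)/2.2116 = 2.2608
Critical value: t_{0.025,45} = ±2.014
p-value ≈ 0.0287
Decision: reject H₀

Answer: t = 2.2608, reject H₀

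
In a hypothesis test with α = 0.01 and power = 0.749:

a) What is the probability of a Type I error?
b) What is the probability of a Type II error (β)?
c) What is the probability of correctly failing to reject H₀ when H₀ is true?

Answer: a) 0.01, b) 0.251, c) 0.99

Derivation:
a) Type I error probability = α = 0.01
b) Power = P(reject H₀ | H₁ true) = 1 - β = 0.749, so Type II error probability = β = 1 - Power = 0.251
c) P(fail to reject H₀ | H₀ true) = 1 - α = 0.99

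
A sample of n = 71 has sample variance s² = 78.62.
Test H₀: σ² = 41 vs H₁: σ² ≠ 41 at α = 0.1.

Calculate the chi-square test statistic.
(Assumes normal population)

Answer: χ² = 134.2293, reject H₀

Derivation:
df = n - 1 = 70
χ² = (n-1)s²/σ₀² = 70×78.62/41 = 134.2293
Critical values: χ²_{0.95,70} = 51.739, χ²_{0.05,70} = 90.531
Rejection region: χ² < 51.739 or χ² > 90.531
Decision: reject H₀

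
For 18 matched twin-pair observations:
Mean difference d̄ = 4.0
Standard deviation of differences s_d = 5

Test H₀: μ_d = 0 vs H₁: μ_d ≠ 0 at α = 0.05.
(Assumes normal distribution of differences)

Answer: t = 3.3941, reject H₀

Derivation:
df = n - 1 = 17
SE = s_d/√n = 5/√18 = 1.1785
t = d̄/SE = 4.0/1.1785 = 3.3941
Critical value: t_{0.025,17} = ±2.110
p-value ≈ 0.0035
Decision: reject H₀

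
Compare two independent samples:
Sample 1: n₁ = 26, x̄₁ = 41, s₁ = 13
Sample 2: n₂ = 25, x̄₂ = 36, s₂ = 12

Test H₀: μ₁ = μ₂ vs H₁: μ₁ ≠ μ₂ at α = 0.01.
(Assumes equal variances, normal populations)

Answer: t = 1.4257, fail to reject H₀

Derivation:
Pooled variance: s²_p = [25×13² + 24×12²]/(49) = 156.7551
s_p = 12.5202
SE = s_p×√(1/n₁ + 1/n₂) = 12.5202×√(1/26 + 1/25) = 3.5070
t = (x̄₁ - x̄₂)/SE = (41 - 36)/3.5070 = 1.4257
df = 49, t-critical = ±2.680
Decision: fail to reject H₀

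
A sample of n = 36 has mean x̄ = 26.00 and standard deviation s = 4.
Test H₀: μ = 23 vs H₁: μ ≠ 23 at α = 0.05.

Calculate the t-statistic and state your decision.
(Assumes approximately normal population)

Answer: t = 4.4998, reject H₀

Derivation:
df = n - 1 = 35
SE = s/√n = 4/√36 = 0.6667
t = (x̄ - μ₀)/SE = (26.00 - 23)/0.6667 = 4.4998
Critical value: t_{0.025,35} = ±2.030
p-value ≈ 0.0001
Decision: reject H₀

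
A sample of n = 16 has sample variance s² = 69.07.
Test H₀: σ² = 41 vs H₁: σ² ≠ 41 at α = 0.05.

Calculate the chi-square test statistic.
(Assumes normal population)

Answer: χ² = 25.2695, fail to reject H₀

Derivation:
df = n - 1 = 15
χ² = (n-1)s²/σ₀² = 15×69.07/41 = 25.2695
Critical values: χ²_{0.975,15} = 6.262, χ²_{0.025,15} = 27.488
Rejection region: χ² < 6.262 or χ² > 27.488
Decision: fail to reject H₀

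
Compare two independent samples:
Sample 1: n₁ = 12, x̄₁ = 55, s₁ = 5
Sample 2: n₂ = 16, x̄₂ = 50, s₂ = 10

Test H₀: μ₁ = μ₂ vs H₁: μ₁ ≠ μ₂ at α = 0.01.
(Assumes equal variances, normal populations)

Answer: t = 1.5846, fail to reject H₀

Derivation:
Pooled variance: s²_p = [11×5² + 15×10²]/(26) = 68.2692
s_p = 8.2625
SE = s_p×√(1/n₁ + 1/n₂) = 8.2625×√(1/12 + 1/16) = 3.1553
t = (x̄₁ - x̄₂)/SE = (55 - 50)/3.1553 = 1.5846
df = 26, t-critical = ±2.779
Decision: fail to reject H₀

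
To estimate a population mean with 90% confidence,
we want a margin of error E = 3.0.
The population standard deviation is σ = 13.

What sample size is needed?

z_0.05 = 1.645
n = (z×σ/E)² = (1.645×13/3.0)²
n = 50.8131
Round up: n = 51

Answer: n = 51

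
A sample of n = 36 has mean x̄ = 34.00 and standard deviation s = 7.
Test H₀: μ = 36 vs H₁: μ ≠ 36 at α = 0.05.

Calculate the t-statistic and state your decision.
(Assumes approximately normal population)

df = n - 1 = 35
SE = s/√n = 7/√36 = 1.1667
t = (x̄ - μ₀)/SE = (34.00 - 36)/1.1667 = -1.7142
Critical value: t_{0.025,35} = ±2.030
p-value ≈ 0.0953
Decision: fail to reject H₀

Answer: t = -1.7142, fail to reject H₀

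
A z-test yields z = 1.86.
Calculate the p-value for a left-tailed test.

Answer: p-value ≈ 0.9686

Derivation:
For z = 1.86:
p = P(Z < 1.86) = Φ(1.86) = 0.9686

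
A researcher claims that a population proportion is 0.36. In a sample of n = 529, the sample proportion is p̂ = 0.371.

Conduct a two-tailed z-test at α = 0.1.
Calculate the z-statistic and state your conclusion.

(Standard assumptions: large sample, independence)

H₀: p = 0.36, H₁: p ≠ 0.36
Standard error: SE = √(p₀(1-p₀)/n) = √(0.36×0.64/529) = 0.020870
z-statistic: z = (p̂ - p₀)/SE = (0.371 - 0.36)/0.020870 = 0.5271
Critical value: z_0.05 = ±1.645
p-value = 0.5981
Decision: fail to reject H₀ at α = 0.1

Answer: z = 0.5271, fail to reject H₀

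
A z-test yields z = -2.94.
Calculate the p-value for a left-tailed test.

For z = -2.94:
p = P(Z < -2.94) = Φ(-2.94) = 0.0016

Answer: p-value ≈ 0.0016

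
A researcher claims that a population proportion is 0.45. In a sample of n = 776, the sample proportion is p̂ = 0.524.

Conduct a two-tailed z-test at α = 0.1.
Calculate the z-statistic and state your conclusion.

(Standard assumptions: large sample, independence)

Answer: z = 4.1436, reject H₀

Derivation:
H₀: p = 0.45, H₁: p ≠ 0.45
Standard error: SE = √(p₀(1-p₀)/n) = √(0.45×0.55/776) = 0.017859
z-statistic: z = (p̂ - p₀)/SE = (0.524 - 0.45)/0.017859 = 4.1436
Critical value: z_0.05 = ±1.645
p-value < 0.0001
Decision: reject H₀ at α = 0.1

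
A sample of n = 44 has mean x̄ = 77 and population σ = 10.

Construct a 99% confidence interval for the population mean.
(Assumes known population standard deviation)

Confidence level: 99%, α = 0.01
z_0.005 = 2.576
SE = σ/√n = 10/√44 = 1.5076
Margin of error = 2.576 × 1.5076 = 3.8836
CI: x̄ ± margin = 77 ± 3.8836
CI: (73.1164, 80.8836)

Answer: (73.1164, 80.8836)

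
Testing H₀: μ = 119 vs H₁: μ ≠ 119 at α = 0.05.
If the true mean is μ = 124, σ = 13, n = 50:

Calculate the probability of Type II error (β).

Answer: β ≈ 0.2237

Derivation:
SE = σ/√n = 13/√50 = 1.8385
Critical values: μ₀ ± z_0.025×SE = 119 ± 1.960×1.8385
Acceptance region: (115.3965, 122.6035)
Under H₁ (μ = 124): z_high = (122.6035 - 124)/1.8385 = -0.7596, z_low = (115.3965 - 124)/1.8385 = -4.6796
β = P(not reject | H₁) = Φ(-0.7596) - Φ(-4.6796) ≈ 0.2237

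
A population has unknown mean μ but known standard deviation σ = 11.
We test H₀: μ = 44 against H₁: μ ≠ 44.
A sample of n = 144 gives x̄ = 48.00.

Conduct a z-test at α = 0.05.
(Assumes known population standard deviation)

Standard error: SE = σ/√n = 11/√144 = 0.9167
z-statistic: z = (x̄ - μ₀)/SE = (48.00 - 44)/0.9167 = 4.3635
Critical value: ±1.960
p-value < 0.0001
Decision: reject H₀

Answer: z = 4.3635, reject H₀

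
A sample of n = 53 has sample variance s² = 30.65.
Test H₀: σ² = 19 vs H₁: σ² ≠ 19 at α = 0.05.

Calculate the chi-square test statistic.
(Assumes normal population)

Answer: χ² = 83.8842, reject H₀

Derivation:
df = n - 1 = 52
χ² = (n-1)s²/σ₀² = 52×30.65/19 = 83.8842
Critical values: χ²_{0.975,52} = 33.968, χ²_{0.025,52} = 73.810
Rejection region: χ² < 33.968 or χ² > 73.810
Decision: reject H₀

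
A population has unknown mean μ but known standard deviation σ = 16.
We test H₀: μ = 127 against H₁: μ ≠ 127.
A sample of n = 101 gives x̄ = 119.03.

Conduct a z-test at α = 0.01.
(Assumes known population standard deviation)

Answer: z = -5.0060, reject H₀

Derivation:
Standard error: SE = σ/√n = 16/√101 = 1.5921
z-statistic: z = (x̄ - μ₀)/SE = (119.03 - 127)/1.5921 = -5.0060
Critical value: ±2.576
p-value < 0.0001
Decision: reject H₀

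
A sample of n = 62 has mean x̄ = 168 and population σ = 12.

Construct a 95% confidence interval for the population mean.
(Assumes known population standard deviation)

Confidence level: 95%, α = 0.05
z_0.025 = 1.960
SE = σ/√n = 12/√62 = 1.5240
Margin of error = 1.960 × 1.5240 = 2.9870
CI: x̄ ± margin = 168 ± 2.9870
CI: (165.0130, 170.9870)

Answer: (165.0130, 170.9870)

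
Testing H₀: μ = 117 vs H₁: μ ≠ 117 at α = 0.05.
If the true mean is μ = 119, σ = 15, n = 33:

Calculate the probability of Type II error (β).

Answer: β ≈ 0.8806

Derivation:
SE = σ/√n = 15/√33 = 2.6112
Critical values: μ₀ ± z_0.025×SE = 117 ± 1.960×2.6112
Acceptance region: (111.8820, 122.1180)
Under H₁ (μ = 119): z_high = (122.1180 - 119)/2.6112 = 1.1941, z_low = (111.8820 - 119)/2.6112 = -2.7259
β = P(not reject | H₁) = Φ(1.1941) - Φ(-2.7259) ≈ 0.8806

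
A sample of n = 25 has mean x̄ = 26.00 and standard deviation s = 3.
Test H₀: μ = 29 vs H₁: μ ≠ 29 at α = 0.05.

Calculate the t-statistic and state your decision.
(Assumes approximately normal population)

Answer: t = -5.0000, reject H₀

Derivation:
df = n - 1 = 24
SE = s/√n = 3/√25 = 0.6000
t = (x̄ - μ₀)/SE = (26.00 - 29)/0.6000 = -5.0000
Critical value: t_{0.025,24} = ±2.064
p-value < 0.0001
Decision: reject H₀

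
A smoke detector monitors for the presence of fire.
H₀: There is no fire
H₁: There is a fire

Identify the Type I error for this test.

Type I error: rejecting H₀ when it is actually true (false positive).
Type II error: failing to reject H₀ when H₁ is actually true (false negative).

Answer: The alarm sounds when there is no fire (false alarm)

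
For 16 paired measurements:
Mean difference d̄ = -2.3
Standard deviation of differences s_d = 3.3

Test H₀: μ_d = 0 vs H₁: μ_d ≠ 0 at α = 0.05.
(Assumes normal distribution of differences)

df = n - 1 = 15
SE = s_d/√n = 3.3/√16 = 0.8250
t = d̄/SE = -2.3/0.8250 = -2.7879
Critical value: t_{0.025,15} = ±2.131
p-value ≈ 0.0138
Decision: reject H₀

Answer: t = -2.7879, reject H₀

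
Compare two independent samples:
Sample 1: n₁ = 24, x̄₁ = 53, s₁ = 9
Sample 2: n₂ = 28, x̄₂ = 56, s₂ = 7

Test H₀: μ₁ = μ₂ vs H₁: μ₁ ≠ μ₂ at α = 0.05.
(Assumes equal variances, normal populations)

Pooled variance: s²_p = [23×9² + 27×7²]/(50) = 63.7200
s_p = 7.9825
SE = s_p×√(1/n₁ + 1/n₂) = 7.9825×√(1/24 + 1/28) = 2.2205
t = (x̄₁ - x̄₂)/SE = (53 - 56)/2.2205 = -1.3510
df = 50, t-critical = ±2.009
Decision: fail to reject H₀

Answer: t = -1.3510, fail to reject H₀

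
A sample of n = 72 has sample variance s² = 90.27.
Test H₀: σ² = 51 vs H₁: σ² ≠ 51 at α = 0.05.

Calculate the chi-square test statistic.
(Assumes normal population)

Answer: χ² = 125.6700, reject H₀

Derivation:
df = n - 1 = 71
χ² = (n-1)s²/σ₀² = 71×90.27/51 = 125.6700
Critical values: χ²_{0.975,71} = 49.592, χ²_{0.025,71} = 96.189
Rejection region: χ² < 49.592 or χ² > 96.189
Decision: reject H₀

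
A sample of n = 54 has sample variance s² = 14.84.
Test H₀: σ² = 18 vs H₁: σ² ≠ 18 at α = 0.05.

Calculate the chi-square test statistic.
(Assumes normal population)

Answer: χ² = 43.6956, fail to reject H₀

Derivation:
df = n - 1 = 53
χ² = (n-1)s²/σ₀² = 53×14.84/18 = 43.6956
Critical values: χ²_{0.975,53} = 34.776, χ²_{0.025,53} = 75.002
Rejection region: χ² < 34.776 or χ² > 75.002
Decision: fail to reject H₀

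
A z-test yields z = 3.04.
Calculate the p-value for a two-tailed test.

For z = 3.04:
p = 2×P(Z > |3.04|) = 2×(1 - Φ(3.04)) = 0.0024

Answer: p-value ≈ 0.0024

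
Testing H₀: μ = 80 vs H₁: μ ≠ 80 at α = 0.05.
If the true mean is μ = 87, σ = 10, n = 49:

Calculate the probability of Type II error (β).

SE = σ/√n = 10/√49 = 1.4286
Critical values: μ₀ ± z_0.025×SE = 80 ± 1.960×1.4286
Acceptance region: (77.1999, 82.8001)
Under H₁ (μ = 87): z_high = (82.8001 - 87)/1.4286 = -2.9399, z_low = (77.1999 - 87)/1.4286 = -6.8599
β = P(not reject | H₁) = Φ(-2.9399) - Φ(-6.8599) ≈ 0.0016

Answer: β ≈ 0.0016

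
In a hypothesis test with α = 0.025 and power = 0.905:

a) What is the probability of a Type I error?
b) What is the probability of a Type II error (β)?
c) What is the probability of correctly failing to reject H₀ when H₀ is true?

a) Type I error probability = α = 0.025
b) Power = P(reject H₀ | H₁ true) = 1 - β = 0.905, so Type II error probability = β = 1 - Power = 0.095
c) P(fail to reject H₀ | H₀ true) = 1 - α = 0.975

Answer: a) 0.025, b) 0.095, c) 0.975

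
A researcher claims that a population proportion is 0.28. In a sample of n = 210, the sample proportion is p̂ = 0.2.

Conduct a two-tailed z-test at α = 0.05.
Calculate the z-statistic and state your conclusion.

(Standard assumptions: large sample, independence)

Answer: z = -2.5820, reject H₀

Derivation:
H₀: p = 0.28, H₁: p ≠ 0.28
Standard error: SE = √(p₀(1-p₀)/n) = √(0.28×0.72/210) = 0.030984
z-statistic: z = (p̂ - p₀)/SE = (0.2 - 0.28)/0.030984 = -2.5820
Critical value: z_0.025 = ±1.960
p-value = 0.0098
Decision: reject H₀ at α = 0.05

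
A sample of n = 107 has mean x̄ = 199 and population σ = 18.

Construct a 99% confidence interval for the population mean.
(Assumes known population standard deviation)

Answer: (194.5175, 203.4825)

Derivation:
Confidence level: 99%, α = 0.01
z_0.005 = 2.576
SE = σ/√n = 18/√107 = 1.7401
Margin of error = 2.576 × 1.7401 = 4.4825
CI: x̄ ± margin = 199 ± 4.4825
CI: (194.5175, 203.4825)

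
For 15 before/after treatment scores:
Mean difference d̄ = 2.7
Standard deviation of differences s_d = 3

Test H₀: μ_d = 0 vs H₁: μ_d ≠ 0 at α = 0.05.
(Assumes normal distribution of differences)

df = n - 1 = 14
SE = s_d/√n = 3/√15 = 0.7746
t = d̄/SE = 2.7/0.7746 = 3.4857
Critical value: t_{0.025,14} = ±2.145
p-value ≈ 0.0036
Decision: reject H₀

Answer: t = 3.4857, reject H₀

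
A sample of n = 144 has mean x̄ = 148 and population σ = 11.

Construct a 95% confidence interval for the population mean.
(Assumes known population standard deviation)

Answer: (146.2033, 149.7967)

Derivation:
Confidence level: 95%, α = 0.05
z_0.025 = 1.960
SE = σ/√n = 11/√144 = 0.9167
Margin of error = 1.960 × 0.9167 = 1.7967
CI: x̄ ± margin = 148 ± 1.7967
CI: (146.2033, 149.7967)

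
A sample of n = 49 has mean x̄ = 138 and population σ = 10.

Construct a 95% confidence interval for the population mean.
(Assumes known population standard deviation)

Confidence level: 95%, α = 0.05
z_0.025 = 1.960
SE = σ/√n = 10/√49 = 1.4286
Margin of error = 1.960 × 1.4286 = 2.8001
CI: x̄ ± margin = 138 ± 2.8001
CI: (135.1999, 140.8001)

Answer: (135.1999, 140.8001)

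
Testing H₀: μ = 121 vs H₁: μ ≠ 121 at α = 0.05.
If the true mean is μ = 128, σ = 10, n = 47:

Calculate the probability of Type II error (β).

SE = σ/√n = 10/√47 = 1.4586
Critical values: μ₀ ± z_0.025×SE = 121 ± 1.960×1.4586
Acceptance region: (118.1411, 123.8589)
Under H₁ (μ = 128): z_high = (123.8589 - 128)/1.4586 = -2.8391, z_low = (118.1411 - 128)/1.4586 = -6.7592
β = P(not reject | H₁) = Φ(-2.8391) - Φ(-6.7592) ≈ 0.0023

Answer: β ≈ 0.0023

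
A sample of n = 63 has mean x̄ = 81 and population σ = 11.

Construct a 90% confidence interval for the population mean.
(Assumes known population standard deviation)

Confidence level: 90%, α = 0.1
z_0.05 = 1.645
SE = σ/√n = 11/√63 = 1.3859
Margin of error = 1.645 × 1.3859 = 2.2798
CI: x̄ ± margin = 81 ± 2.2798
CI: (78.7202, 83.2798)

Answer: (78.7202, 83.2798)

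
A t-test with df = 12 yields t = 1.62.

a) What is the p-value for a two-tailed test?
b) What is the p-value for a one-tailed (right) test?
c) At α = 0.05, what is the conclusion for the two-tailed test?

Answer: a) 0.1312, b) 0.0656, c) fail to reject H₀

Derivation:
Using t-distribution with df = 12:
a) Two-tailed: p = 2×P(T > 1.62) = 0.1312
b) One-tailed: p = P(T > 1.62) = 0.0656
c) 0.1312 ≥ 0.05, fail to reject H₀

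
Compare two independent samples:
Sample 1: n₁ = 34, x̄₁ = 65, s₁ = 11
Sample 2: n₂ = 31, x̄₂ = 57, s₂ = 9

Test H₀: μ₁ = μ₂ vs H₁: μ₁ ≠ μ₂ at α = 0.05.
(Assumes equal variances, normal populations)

Pooled variance: s²_p = [33×11² + 30×9²]/(63) = 101.9524
s_p = 10.0971
SE = s_p×√(1/n₁ + 1/n₂) = 10.0971×√(1/34 + 1/31) = 2.5075
t = (x̄₁ - x̄₂)/SE = (65 - 57)/2.5075 = 3.1904
df = 63, t-critical = ±1.998
Decision: reject H₀

Answer: t = 3.1904, reject H₀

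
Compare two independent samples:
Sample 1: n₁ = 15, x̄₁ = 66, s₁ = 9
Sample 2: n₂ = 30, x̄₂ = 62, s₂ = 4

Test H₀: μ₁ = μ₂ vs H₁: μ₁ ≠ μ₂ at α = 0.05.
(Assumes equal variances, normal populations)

Answer: t = 2.0749, reject H₀

Derivation:
Pooled variance: s²_p = [14×9² + 29×4²]/(43) = 37.1628
s_p = 6.0961
SE = s_p×√(1/n₁ + 1/n₂) = 6.0961×√(1/15 + 1/30) = 1.9278
t = (x̄₁ - x̄₂)/SE = (66 - 62)/1.9278 = 2.0749
df = 43, t-critical = ±2.017
Decision: reject H₀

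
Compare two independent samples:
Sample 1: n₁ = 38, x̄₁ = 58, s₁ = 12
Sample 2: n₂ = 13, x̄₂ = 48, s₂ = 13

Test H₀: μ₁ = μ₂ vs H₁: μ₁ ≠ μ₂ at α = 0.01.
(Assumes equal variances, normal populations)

Answer: t = 2.5401, fail to reject H₀

Derivation:
Pooled variance: s²_p = [37×12² + 12×13²]/(49) = 150.1224
s_p = 12.2524
SE = s_p×√(1/n₁ + 1/n₂) = 12.2524×√(1/38 + 1/13) = 3.9368
t = (x̄₁ - x̄₂)/SE = (58 - 48)/3.9368 = 2.5401
df = 49, t-critical = ±2.680
Decision: fail to reject H₀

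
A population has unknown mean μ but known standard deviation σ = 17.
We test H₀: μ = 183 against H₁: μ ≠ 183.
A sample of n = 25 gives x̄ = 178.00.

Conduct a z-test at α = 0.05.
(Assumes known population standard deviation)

Answer: z = -1.4706, fail to reject H₀

Derivation:
Standard error: SE = σ/√n = 17/√25 = 3.4000
z-statistic: z = (x̄ - μ₀)/SE = (178.00 - 183)/3.4000 = -1.4706
Critical value: ±1.960
p-value = 0.1414
Decision: fail to reject H₀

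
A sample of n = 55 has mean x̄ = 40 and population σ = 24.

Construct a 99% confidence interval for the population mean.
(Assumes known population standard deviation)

Confidence level: 99%, α = 0.01
z_0.005 = 2.576
SE = σ/√n = 24/√55 = 3.2362
Margin of error = 2.576 × 3.2362 = 8.3365
CI: x̄ ± margin = 40 ± 8.3365
CI: (31.6635, 48.3365)

Answer: (31.6635, 48.3365)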